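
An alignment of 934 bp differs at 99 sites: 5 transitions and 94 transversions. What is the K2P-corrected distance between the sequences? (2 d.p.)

P = 5/934 ≈ 0.005353 and Q = 94/934 ≈ 0.100642.
Under the Kimura two-parameter model, d = −½ ln(1 − 2P − Q) − ¼ ln(1 − 2Q).
1 − 2P − Q = 0.888652, giving −½ ln(0.888652) = 0.059025.
1 − 2Q = 0.798716, giving −¼ ln(0.798716) = 0.056187.
d = 0.059025 + 0.056187 = 0.115212.

0.12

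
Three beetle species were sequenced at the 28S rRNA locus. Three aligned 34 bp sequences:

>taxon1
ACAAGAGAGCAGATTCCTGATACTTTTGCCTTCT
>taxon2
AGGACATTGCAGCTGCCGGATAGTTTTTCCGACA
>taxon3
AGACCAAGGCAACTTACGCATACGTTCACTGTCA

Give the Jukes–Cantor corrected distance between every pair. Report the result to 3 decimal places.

taxon1–taxon2: 13/34 sites differ → p ≈ 0.382353, d = −0.75 ln(1 − 0.509804) = 0.534712 ≈ 0.535.
taxon1–taxon3: 16/34 sites differ → p ≈ 0.470588, d = −0.75 ln(1 − 0.627451) = 0.740540 ≈ 0.741.
taxon2–taxon3: 14/34 sites differ → p ≈ 0.411765, d = −0.75 ln(1 − 0.54902) = 0.597249 ≈ 0.597.

d(taxon1,taxon2) = 0.535, d(taxon1,taxon3) = 0.741, d(taxon2,taxon3) = 0.597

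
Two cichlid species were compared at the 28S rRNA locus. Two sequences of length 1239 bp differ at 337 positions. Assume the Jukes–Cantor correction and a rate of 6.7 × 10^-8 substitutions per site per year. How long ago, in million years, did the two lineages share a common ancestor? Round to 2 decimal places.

2.52

p = 337/1239 ≈ 0.271994.
d = −(3/4) ln(1 − 4p/3) = −0.75 ln(1 − 0.362659) = −0.75 ln(0.637341)
  = −0.75 × (-0.450450) = 0.337838 substitutions/site.
Under a molecular clock d = 2μt, so t = d/(2μ) = 0.337838 / (2 × 6.7 × 10^-8) = 2.52 million years.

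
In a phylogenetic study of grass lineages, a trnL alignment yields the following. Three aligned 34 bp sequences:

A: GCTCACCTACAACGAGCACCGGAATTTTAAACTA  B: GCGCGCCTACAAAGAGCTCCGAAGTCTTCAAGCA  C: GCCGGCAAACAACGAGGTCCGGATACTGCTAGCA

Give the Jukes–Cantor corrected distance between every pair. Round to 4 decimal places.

A–B: 10/34 sites differ → p ≈ 0.294118, d = −0.75 ln(1 − 0.392157) = 0.373379 ≈ 0.3734.
A–C: 15/34 sites differ → p ≈ 0.441176, d = −0.75 ln(1 − 0.588235) = 0.665477 ≈ 0.6655.
B–C: 11/34 sites differ → p ≈ 0.323529, d = −0.75 ln(1 − 0.431372) = 0.423397 ≈ 0.4234.

d(A,B) = 0.3734, d(A,C) = 0.6655, d(B,C) = 0.4234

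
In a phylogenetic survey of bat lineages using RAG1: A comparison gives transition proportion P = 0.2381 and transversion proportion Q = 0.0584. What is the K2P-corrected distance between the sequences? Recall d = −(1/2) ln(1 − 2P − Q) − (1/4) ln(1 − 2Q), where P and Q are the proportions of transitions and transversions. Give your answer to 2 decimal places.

Under the Kimura two-parameter model, d = −½ ln(1 − 2P − Q) − ¼ ln(1 − 2Q).
1 − 2P − Q = 0.4654, giving −½ ln(0.4654) = 0.382429.
1 − 2Q = 0.8832, giving −¼ ln(0.8832) = 0.031051.
d = 0.382429 + 0.031051 = 0.413480.

0.41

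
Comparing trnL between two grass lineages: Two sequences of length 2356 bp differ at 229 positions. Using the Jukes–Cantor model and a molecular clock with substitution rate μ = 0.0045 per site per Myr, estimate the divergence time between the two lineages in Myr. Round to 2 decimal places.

p = 229/2356 ≈ 0.097199.
d = −(3/4) ln(1 − 4p/3) = −0.75 ln(1 − 0.129599) = −0.75 ln(0.870401)
  = −0.75 × (-0.138801) = 0.104101 substitutions/site.
Under a molecular clock d = 2μt, so t = d/(2μ) = 0.104101 / (2 × 0.0045) = 11.57 Myr.

11.57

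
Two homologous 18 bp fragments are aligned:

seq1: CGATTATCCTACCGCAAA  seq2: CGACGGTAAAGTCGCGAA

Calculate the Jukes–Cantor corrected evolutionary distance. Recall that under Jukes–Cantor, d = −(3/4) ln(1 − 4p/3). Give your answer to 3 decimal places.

0.824

The sequences differ at 9 of 18 sites (4, 5, 6, 8, 9, 10, 11, 12, 16), so p = 9/18 = 0.5.
d = −(3/4) ln(1 − 4p/3) = −0.75 ln(1 − 0.666667) = −0.75 ln(0.333333)
  = −0.75 × (-1.098613) = 0.823960 substitutions/site.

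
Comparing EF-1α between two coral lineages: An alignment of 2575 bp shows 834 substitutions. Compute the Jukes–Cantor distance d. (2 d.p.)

0.42

p = 834/2575 ≈ 0.323883.
d = −(3/4) ln(1 − 4p/3) = −0.75 ln(1 − 0.431844) = −0.75 ln(0.568156)
  = −0.75 × (-0.565359) = 0.424019 substitutions/site.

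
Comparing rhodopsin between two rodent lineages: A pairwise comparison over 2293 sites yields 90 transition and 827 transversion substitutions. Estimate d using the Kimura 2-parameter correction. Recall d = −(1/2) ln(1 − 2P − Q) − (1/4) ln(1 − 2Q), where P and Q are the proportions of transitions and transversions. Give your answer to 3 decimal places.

P = 90/2293 ≈ 0.03925 and Q = 827/2293 ≈ 0.360663.
Under the Kimura two-parameter model, d = −½ ln(1 − 2P − Q) − ¼ ln(1 − 2Q).
1 − 2P − Q = 0.560837, giving −½ ln(0.560837) = 0.289162.
1 − 2Q = 0.278674, giving −¼ ln(0.278674) = 0.319428.
d = 0.289162 + 0.319428 = 0.608590.

0.609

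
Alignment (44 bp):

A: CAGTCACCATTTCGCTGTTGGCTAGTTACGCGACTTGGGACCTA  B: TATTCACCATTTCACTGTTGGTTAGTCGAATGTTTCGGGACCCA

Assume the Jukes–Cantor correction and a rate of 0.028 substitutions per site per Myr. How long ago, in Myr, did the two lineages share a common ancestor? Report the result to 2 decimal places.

6.71

The sequences differ at 13 of 44 sites, so p = 13/44 ≈ 0.295455.
d = −(3/4) ln(1 − 4p/3) = −0.75 ln(1 − 0.39394) = −0.75 ln(0.60606)
  = −0.75 × (-0.500776) = 0.375582 substitutions/site.
Under a molecular clock d = 2μt, so t = d/(2μ) = 0.375582 / (2 × 0.028) = 6.71 Myr.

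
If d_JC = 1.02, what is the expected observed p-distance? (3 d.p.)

0.558

p = (3/4)(1 − e^(−4d/3)) = 0.75 × (1 − e^(-1.36)) = 0.75 × (1 − 0.256661) = 0.557504.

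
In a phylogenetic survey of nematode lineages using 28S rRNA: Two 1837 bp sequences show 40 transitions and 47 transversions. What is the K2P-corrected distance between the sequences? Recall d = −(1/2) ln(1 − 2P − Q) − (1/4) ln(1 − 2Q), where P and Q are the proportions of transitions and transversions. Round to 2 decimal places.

P = 40/1837 ≈ 0.021775 and Q = 47/1837 ≈ 0.025585.
Under the Kimura two-parameter model, d = −½ ln(1 − 2P − Q) − ¼ ln(1 − 2Q).
1 − 2P − Q = 0.930865, giving −½ ln(0.930865) = 0.035821.
1 − 2Q = 0.94883, giving −¼ ln(0.94883) = 0.013131.
d = 0.035821 + 0.013131 = 0.048952.

0.05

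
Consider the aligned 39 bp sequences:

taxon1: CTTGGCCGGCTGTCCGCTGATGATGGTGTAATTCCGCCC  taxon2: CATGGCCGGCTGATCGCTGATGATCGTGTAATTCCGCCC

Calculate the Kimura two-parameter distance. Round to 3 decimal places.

0.110

Of 39 sites, 1 differences are transitions and 3 are transversions, so P = 1/39 ≈ 0.025641 and Q = 3/39 ≈ 0.076923.
Under the Kimura two-parameter model, d = −½ ln(1 − 2P − Q) − ¼ ln(1 − 2Q).
1 − 2P − Q = 0.871795, giving −½ ln(0.871795) = 0.068600.
1 − 2Q = 0.846154, giving −¼ ln(0.846154) = 0.041763.
d = 0.068600 + 0.041763 = 0.110363.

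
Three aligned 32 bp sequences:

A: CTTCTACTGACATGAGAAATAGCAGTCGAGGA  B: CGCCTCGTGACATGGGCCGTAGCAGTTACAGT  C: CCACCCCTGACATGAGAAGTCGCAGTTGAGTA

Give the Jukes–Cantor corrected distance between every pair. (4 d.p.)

d(A,B) = 0.5851, d(A,C) = 0.3041, d(B,C) = 0.5851

A–B: 13/32 sites differ → p = 0.40625, d = −0.75 ln(1 − 0.541667) = 0.585119 ≈ 0.5851.
A–C: 8/32 sites differ → p = 0.25, d = −0.75 ln(1 − 0.333333) = 0.304098 ≈ 0.3041.
B–C: 13/32 sites differ → p = 0.40625, d = −0.75 ln(1 − 0.541667) = 0.585119 ≈ 0.5851.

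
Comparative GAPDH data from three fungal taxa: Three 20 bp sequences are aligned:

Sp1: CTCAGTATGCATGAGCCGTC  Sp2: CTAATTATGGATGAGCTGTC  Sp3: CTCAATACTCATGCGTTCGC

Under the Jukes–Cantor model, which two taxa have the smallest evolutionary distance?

Sp1 and Sp2

Sp1–Sp2: 4/20 differ, p = 0.200, d = 0.233.
Sp1–Sp3: 8/20 differ, p = 0.400, d = 0.572.
Sp2–Sp3: 9/20 differ, p = 0.450, d = 0.687.
The smallest distance is between Sp1 and Sp2.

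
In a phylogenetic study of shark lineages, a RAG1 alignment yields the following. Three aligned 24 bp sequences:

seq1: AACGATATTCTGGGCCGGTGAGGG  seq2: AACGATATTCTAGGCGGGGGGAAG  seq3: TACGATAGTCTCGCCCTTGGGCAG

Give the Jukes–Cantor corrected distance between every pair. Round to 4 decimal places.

seq1–seq2: 6/24 sites differ → p = 0.25, d = −0.75 ln(1 − 0.333333) = 0.304098 ≈ 0.3041.
seq1–seq3: 10/24 sites differ → p ≈ 0.416667, d = −0.75 ln(1 − 0.555556) = 0.608198 ≈ 0.6082.
seq2–seq3: 8/24 sites differ → p ≈ 0.333333, d = −0.75 ln(1 − 0.444444) = 0.440839 ≈ 0.4408.

d(seq1,seq2) = 0.3041, d(seq1,seq3) = 0.6082, d(seq2,seq3) = 0.4408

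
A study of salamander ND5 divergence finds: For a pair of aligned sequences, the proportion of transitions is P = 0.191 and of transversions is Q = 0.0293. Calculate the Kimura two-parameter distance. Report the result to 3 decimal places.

0.280

Under the Kimura two-parameter model, d = −½ ln(1 − 2P − Q) − ¼ ln(1 − 2Q).
1 − 2P − Q = 0.5887, giving −½ ln(0.5887) = 0.264919.
1 − 2Q = 0.9414, giving −¼ ln(0.9414) = 0.015097.
d = 0.264919 + 0.015097 = 0.280016.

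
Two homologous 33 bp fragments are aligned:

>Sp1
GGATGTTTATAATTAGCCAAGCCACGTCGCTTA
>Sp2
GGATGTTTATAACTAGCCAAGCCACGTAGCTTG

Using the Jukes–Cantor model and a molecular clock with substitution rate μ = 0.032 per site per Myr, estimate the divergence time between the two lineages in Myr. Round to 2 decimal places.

1.51

The sequences differ at 3 of 33 sites (13, 28, 33), so p = 3/33 ≈ 0.090909.
d = −(3/4) ln(1 − 4p/3) = −0.75 ln(1 − 0.121212) = −0.75 ln(0.878788)
  = −0.75 × (-0.129212) = 0.096909 substitutions/site.
Under a molecular clock d = 2μt, so t = d/(2μ) = 0.096909 / (2 × 0.032) = 1.51 Myr.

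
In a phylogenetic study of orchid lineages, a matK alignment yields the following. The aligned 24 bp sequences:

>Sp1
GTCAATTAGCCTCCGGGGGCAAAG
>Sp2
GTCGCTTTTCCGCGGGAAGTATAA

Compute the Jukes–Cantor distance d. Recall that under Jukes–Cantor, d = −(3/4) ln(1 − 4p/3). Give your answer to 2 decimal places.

The sequences differ at 11 of 24 sites, so p = 11/24 ≈ 0.458333.
d = −(3/4) ln(1 − 4p/3) = −0.75 ln(1 − 0.611111) = −0.75 ln(0.388889)
  = −0.75 × (-0.944461) = 0.708346 substitutions/site.

0.71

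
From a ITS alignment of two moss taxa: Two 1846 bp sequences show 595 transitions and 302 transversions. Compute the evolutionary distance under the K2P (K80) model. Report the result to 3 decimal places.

P = 595/1846 ≈ 0.322319 and Q = 302/1846 ≈ 0.163597.
Under the Kimura two-parameter model, d = −½ ln(1 − 2P − Q) − ¼ ln(1 − 2Q).
1 − 2P − Q = 0.191765, giving −½ ln(0.191765) = 0.825742.
1 − 2Q = 0.672806, giving −¼ ln(0.672806) = 0.099075.
d = 0.825742 + 0.099075 = 0.924817.

0.925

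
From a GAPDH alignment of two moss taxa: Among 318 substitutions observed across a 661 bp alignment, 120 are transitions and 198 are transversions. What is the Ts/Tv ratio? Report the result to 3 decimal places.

0.606

R = 120/198 = 0.606060… ≈ 0.606 (to 3 d.p.).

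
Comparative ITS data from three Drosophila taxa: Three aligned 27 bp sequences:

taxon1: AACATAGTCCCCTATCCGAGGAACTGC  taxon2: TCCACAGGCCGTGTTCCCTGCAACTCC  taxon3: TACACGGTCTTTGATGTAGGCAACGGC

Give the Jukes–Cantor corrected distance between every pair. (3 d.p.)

d(taxon1,taxon2) = 0.673, d(taxon1,taxon3) = 0.770, d(taxon2,taxon3) = 0.673

taxon1–taxon2: 12/27 sites differ → p ≈ 0.444444, d = −0.75 ln(1 − 0.592592) = 0.673455 ≈ 0.673.
taxon1–taxon3: 13/27 sites differ → p ≈ 0.481481, d = −0.75 ln(1 − 0.641975) = 0.770364 ≈ 0.770.
taxon2–taxon3: 12/27 sites differ → p ≈ 0.444444, d = −0.75 ln(1 − 0.592592) = 0.673455 ≈ 0.673.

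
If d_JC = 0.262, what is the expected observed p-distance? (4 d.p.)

0.2211

p = (3/4)(1 − e^(−4d/3)) = 0.75 × (1 − e^(-0.349333)) = 0.75 × (1 − 0.705158) = 0.221132.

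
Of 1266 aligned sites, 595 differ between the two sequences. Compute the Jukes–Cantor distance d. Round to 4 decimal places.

0.7389

p = 595/1266 ≈ 0.469984.
d = −(3/4) ln(1 − 4p/3) = −0.75 ln(1 − 0.626645) = −0.75 ln(0.373355)
  = −0.75 × (-0.985226) = 0.738920 substitutions/site.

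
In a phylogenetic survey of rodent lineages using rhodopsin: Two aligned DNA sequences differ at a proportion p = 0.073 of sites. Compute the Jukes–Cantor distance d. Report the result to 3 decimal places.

d = −(3/4) ln(1 − 4p/3) = −0.75 ln(1 − 0.097333) = −0.75 ln(0.902667)
  = −0.75 × (-0.102402) = 0.076802 substitutions/site.

0.077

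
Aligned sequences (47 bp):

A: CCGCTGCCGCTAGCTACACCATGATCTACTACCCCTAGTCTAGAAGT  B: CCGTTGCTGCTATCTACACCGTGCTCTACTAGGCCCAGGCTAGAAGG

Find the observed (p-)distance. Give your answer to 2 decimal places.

The sequences differ at 10 of 47 positions (sites 4, 8, 13, 21, 24, 32, 33, 36, 39, 47).
p = 10/47 = 0.212765… ≈ 0.21 (to 2 d.p.).

0.21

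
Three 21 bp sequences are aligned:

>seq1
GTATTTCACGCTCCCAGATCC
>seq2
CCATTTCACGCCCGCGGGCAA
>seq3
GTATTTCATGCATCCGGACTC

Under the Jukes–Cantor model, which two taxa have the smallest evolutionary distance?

seq1–seq2: 9/21 differ, p = 0.429, d = 0.635.
seq1–seq3: 6/21 differ, p = 0.286, d = 0.360.
seq2–seq3: 9/21 differ, p = 0.429, d = 0.635.
The smallest distance is between seq1 and seq3.

seq1 and seq3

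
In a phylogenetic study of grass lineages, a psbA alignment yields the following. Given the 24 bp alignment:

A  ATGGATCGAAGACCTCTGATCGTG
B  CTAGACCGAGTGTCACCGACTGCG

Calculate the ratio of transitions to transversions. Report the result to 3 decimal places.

3.000

Transitions are A↔G and C↔T; transversions are all other mismatches.
Transitions: 9. Transversions: 3.
R = 9/3 = 3.000.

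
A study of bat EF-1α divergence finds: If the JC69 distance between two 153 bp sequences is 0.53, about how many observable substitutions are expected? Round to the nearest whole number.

58

Invert JC69: p = (3/4)(1 − e^(−4d/3)) = 0.75 × (1 − e^(-0.706667)) = 0.75 × (1 − 0.493286) = 0.380036.
Expected differing sites = pL ≈ 0.380036 × 153 = 58.145508 ≈ 58.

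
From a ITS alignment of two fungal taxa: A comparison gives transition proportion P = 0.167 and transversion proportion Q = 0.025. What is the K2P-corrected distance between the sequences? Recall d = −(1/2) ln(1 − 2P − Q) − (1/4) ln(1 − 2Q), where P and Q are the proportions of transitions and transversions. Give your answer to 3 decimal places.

0.235

Under the Kimura two-parameter model, d = −½ ln(1 − 2P − Q) − ¼ ln(1 − 2Q).
1 − 2P − Q = 0.641, giving −½ ln(0.641) = 0.222363.
1 − 2Q = 0.95, giving −¼ ln(0.95) = 0.012823.
d = 0.222363 + 0.012823 = 0.235186.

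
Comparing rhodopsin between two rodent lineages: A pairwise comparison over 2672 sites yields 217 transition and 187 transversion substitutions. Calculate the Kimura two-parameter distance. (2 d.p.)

P = 217/2672 ≈ 0.081213 and Q = 187/2672 ≈ 0.069985.
Under the Kimura two-parameter model, d = −½ ln(1 − 2P − Q) − ¼ ln(1 − 2Q).
1 − 2P − Q = 0.767589, giving −½ ln(0.767589) = 0.132250.
1 − 2Q = 0.86003, giving −¼ ln(0.86003) = 0.037697.
d = 0.132250 + 0.037697 = 0.169947.

0.17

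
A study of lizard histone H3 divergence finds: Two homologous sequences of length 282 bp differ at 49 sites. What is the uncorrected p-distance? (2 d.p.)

p = 49/282 = 0.173758… ≈ 0.17 (to 2 d.p.).

0.17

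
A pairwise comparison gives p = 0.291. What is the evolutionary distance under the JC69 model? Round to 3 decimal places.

0.368

d = −(3/4) ln(1 − 4p/3) = −0.75 ln(1 − 0.388) = −0.75 ln(0.612)
  = −0.75 × (-0.491023) = 0.368267 substitutions/site.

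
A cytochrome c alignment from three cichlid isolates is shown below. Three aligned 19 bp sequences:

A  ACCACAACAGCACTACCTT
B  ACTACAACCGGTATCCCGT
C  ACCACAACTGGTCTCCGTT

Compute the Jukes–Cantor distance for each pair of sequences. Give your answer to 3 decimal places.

d(A,B) = 0.507, d(A,C) = 0.324, d(B,C) = 0.324

A–B: 7/19 sites differ → p ≈ 0.368421, d = −0.75 ln(1 − 0.491228) = 0.506816 ≈ 0.507.
A–C: 5/19 sites differ → p ≈ 0.263158, d = −0.75 ln(1 − 0.350877) = 0.324100 ≈ 0.324.
B–C: 5/19 sites differ → p ≈ 0.263158, d = −0.75 ln(1 − 0.350877) = 0.324100 ≈ 0.324.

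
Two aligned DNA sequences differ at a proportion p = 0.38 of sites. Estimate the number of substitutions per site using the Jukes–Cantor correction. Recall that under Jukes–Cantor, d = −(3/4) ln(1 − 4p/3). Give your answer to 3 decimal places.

d = −(3/4) ln(1 − 4p/3) = −0.75 ln(1 − 0.506667) = −0.75 ln(0.493333)
  = −0.75 × (-0.706571) = 0.529928 substitutions/site.

0.530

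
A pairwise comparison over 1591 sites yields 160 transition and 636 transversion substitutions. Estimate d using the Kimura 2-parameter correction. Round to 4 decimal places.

P = 160/1591 ≈ 0.100566 and Q = 636/1591 ≈ 0.399749.
Under the Kimura two-parameter model, d = −½ ln(1 − 2P − Q) − ¼ ln(1 − 2Q).
1 − 2P − Q = 0.399119, giving −½ ln(0.399119) = 0.459248.
1 − 2Q = 0.200502, giving −¼ ln(0.200502) = 0.401733.
d = 0.459248 + 0.401733 = 0.860981.

0.8610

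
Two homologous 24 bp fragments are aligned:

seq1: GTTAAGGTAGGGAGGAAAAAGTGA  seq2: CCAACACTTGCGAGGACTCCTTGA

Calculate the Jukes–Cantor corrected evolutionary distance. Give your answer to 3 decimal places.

0.961

The sequences differ at 13 of 24 sites, so p = 13/24 ≈ 0.541667.
d = −(3/4) ln(1 − 4p/3) = −0.75 ln(1 − 0.722223) = −0.75 ln(0.277777)
  = −0.75 × (-1.280937) = 0.960703 substitutions/site.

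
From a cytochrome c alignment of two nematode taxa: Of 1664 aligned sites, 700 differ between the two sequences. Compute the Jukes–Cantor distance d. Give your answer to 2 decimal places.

0.62

p = 700/1664 ≈ 0.420673.
d = −(3/4) ln(1 − 4p/3) = −0.75 ln(1 − 0.560897) = −0.75 ln(0.439103)
  = −0.75 × (-0.823021) = 0.617266 substitutions/site.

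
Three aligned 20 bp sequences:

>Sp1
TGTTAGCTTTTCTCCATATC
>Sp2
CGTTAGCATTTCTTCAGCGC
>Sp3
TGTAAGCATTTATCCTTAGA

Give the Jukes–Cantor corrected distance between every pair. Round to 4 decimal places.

Sp1–Sp2: 6/20 sites differ → p = 0.3, d = −0.75 ln(1 − 0.4) = 0.383119 ≈ 0.3831.
Sp1–Sp3: 6/20 sites differ → p = 0.3, d = −0.75 ln(1 − 0.4) = 0.383119 ≈ 0.3831.
Sp2–Sp3: 8/20 sites differ → p = 0.4, d = −0.75 ln(1 − 0.533333) = 0.571605 ≈ 0.5716.

d(Sp1,Sp2) = 0.3831, d(Sp1,Sp3) = 0.3831, d(Sp2,Sp3) = 0.5716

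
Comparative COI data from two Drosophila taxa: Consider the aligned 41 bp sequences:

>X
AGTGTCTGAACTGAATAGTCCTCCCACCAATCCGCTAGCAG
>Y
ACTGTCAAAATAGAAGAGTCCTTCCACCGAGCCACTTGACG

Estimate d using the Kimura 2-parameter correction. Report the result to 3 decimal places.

0.413

Of 41 sites, 5 differences are transitions and 8 are transversions, so P = 5/41 ≈ 0.121951 and Q = 8/41 ≈ 0.195122.
Under the Kimura two-parameter model, d = −½ ln(1 − 2P − Q) − ¼ ln(1 − 2Q).
1 − 2P − Q = 0.560976, giving −½ ln(0.560976) = 0.289039.
1 − 2Q = 0.609756, giving −¼ ln(0.609756) = 0.123674.
d = 0.289039 + 0.123674 = 0.412713.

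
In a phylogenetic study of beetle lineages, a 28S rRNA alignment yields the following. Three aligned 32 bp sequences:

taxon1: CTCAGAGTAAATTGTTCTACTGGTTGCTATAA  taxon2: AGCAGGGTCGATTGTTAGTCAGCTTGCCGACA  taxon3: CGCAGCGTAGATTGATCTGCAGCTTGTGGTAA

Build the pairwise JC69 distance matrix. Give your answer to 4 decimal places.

d(taxon1,taxon2) = 0.6566, d(taxon1,taxon3) = 0.4042, d(taxon2,taxon3) = 0.4598

taxon1–taxon2: 14/32 sites differ → p = 0.4375, d = −0.75 ln(1 − 0.583333) = 0.656601 ≈ 0.6566.
taxon1–taxon3: 10/32 sites differ → p = 0.3125, d = −0.75 ln(1 − 0.416667) = 0.404248 ≈ 0.4042.
taxon2–taxon3: 11/32 sites differ → p = 0.34375, d = −0.75 ln(1 − 0.458333) = 0.459828 ≈ 0.4598.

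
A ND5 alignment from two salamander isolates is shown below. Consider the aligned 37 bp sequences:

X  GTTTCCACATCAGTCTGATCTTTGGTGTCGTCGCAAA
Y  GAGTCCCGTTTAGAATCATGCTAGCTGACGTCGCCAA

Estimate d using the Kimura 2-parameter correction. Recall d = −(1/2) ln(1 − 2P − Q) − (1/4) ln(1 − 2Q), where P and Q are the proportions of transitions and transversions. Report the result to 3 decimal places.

Of 37 sites, 2 differences are transitions and 13 are transversions, so P = 2/37 ≈ 0.054054 and Q = 13/37 ≈ 0.351351.
Under the Kimura two-parameter model, d = −½ ln(1 − 2P − Q) − ¼ ln(1 − 2Q).
1 − 2P − Q = 0.540541, giving −½ ln(0.540541) = 0.307592.
1 − 2Q = 0.297298, giving −¼ ln(0.297298) = 0.303255.
d = 0.307592 + 0.303255 = 0.610847.

0.611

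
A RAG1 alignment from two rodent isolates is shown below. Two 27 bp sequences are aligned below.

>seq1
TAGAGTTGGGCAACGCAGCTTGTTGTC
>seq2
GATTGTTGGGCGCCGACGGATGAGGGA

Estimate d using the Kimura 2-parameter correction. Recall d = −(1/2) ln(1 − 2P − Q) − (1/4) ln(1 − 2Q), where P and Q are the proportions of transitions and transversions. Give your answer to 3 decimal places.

0.915

Of 27 sites, 1 differences are transitions and 12 are transversions, so P = 1/27 ≈ 0.037037 and Q = 12/27 ≈ 0.444444.
Under the Kimura two-parameter model, d = −½ ln(1 − 2P − Q) − ¼ ln(1 − 2Q).
1 − 2P − Q = 0.481482, giving −½ ln(0.481482) = 0.365443.
1 − 2Q = 0.111112, giving −¼ ln(0.111112) = 0.549304.
d = 0.365443 + 0.549304 = 0.914747.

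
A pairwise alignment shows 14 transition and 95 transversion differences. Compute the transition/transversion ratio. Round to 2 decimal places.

0.15

R = 14/95 = 0.147368… ≈ 0.15 (to 2 d.p.).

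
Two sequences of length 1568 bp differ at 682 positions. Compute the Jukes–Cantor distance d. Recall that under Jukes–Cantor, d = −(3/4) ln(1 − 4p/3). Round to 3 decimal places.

p = 682/1568 ≈ 0.434949.
d = −(3/4) ln(1 − 4p/3) = −0.75 ln(1 − 0.579932) = −0.75 ln(0.420068)
  = −0.75 × (-0.867339) = 0.650504 substitutions/site.

0.651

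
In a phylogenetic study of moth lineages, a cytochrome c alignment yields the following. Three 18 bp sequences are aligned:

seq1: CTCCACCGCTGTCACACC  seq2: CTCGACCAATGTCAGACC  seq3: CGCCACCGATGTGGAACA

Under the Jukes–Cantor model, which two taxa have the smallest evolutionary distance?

seq1–seq2: 4/18 differ, p = 0.222, d = 0.264.
seq1–seq3: 6/18 differ, p = 0.333, d = 0.441.
seq2–seq3: 7/18 differ, p = 0.389, d = 0.548.
The smallest distance is between seq1 and seq2.

seq1 and seq2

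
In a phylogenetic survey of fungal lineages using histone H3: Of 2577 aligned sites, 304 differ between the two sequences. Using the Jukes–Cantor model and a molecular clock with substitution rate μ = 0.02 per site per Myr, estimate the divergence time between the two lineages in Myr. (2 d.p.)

3.21

p = 304/2577 ≈ 0.117967.
d = −(3/4) ln(1 − 4p/3) = −0.75 ln(1 − 0.157289) = −0.75 ln(0.842711)
  = −0.75 × (-0.171131) = 0.128348 substitutions/site.
Under a molecular clock d = 2μt, so t = d/(2μ) = 0.128348 / (2 × 0.02) = 3.21 Myr.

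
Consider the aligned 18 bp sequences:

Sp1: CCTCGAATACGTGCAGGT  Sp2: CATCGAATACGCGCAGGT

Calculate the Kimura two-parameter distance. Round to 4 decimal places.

0.1206

Of 18 sites, 1 differences are transitions and 1 are transversions, so P = 1/18 ≈ 0.055556 and Q = 1/18 ≈ 0.055556.
Under the Kimura two-parameter model, d = −½ ln(1 − 2P − Q) − ¼ ln(1 − 2Q).
1 − 2P − Q = 0.833332, giving −½ ln(0.833332) = 0.091162.
1 − 2Q = 0.888888, giving −¼ ln(0.888888) = 0.029446.
d = 0.091162 + 0.029446 = 0.120608.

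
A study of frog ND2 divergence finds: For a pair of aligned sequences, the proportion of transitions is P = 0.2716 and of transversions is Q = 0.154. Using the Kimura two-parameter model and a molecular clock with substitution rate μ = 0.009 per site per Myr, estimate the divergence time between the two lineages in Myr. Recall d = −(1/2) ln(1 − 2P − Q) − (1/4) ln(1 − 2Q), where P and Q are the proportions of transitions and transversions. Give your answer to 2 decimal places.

38.30

Under the Kimura two-parameter model, d = −½ ln(1 − 2P − Q) − ¼ ln(1 − 2Q).
1 − 2P − Q = 0.3028, giving −½ ln(0.3028) = 0.597341.
1 − 2Q = 0.692, giving −¼ ln(0.692) = 0.092042.
d = 0.597341 + 0.092042 = 0.689383.
Under a molecular clock d = 2μt, so t = d/(2μ) = 0.689383 / (2 × 0.009) = 38.30 Myr.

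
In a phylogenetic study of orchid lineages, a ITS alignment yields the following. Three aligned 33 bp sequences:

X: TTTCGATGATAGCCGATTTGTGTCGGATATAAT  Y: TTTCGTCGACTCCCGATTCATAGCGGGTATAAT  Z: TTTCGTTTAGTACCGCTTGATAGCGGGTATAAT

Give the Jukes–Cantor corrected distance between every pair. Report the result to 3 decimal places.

d(X,Y) = 0.388, d(X,Z) = 0.441, d(Y,Z) = 0.208

X–Y: 10/33 sites differ → p ≈ 0.30303, d = −0.75 ln(1 − 0.40404) = 0.388186 ≈ 0.388.
X–Z: 11/33 sites differ → p ≈ 0.333333, d = −0.75 ln(1 − 0.444444) = 0.440839 ≈ 0.441.
Y–Z: 6/33 sites differ → p ≈ 0.181818, d = −0.75 ln(1 − 0.242424) = 0.208224 ≈ 0.208.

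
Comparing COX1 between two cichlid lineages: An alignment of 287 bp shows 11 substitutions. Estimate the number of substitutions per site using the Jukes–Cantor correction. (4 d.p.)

0.0393

p = 11/287 ≈ 0.038328.
d = −(3/4) ln(1 − 4p/3) = −0.75 ln(1 − 0.051104) = −0.75 ln(0.948896)
  = −0.75 × (-0.052456) = 0.039342 substitutions/site.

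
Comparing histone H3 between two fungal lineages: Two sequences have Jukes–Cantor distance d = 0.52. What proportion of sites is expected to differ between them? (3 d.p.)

0.375

p = (3/4)(1 − e^(−4d/3)) = 0.75 × (1 − e^(-0.693333)) = 0.75 × (1 − 0.499907) = 0.375070.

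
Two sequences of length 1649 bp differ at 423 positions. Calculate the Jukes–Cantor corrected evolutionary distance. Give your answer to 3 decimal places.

p = 423/1649 ≈ 0.256519.
d = −(3/4) ln(1 − 4p/3) = −0.75 ln(1 − 0.342025) = −0.75 ln(0.657975)
  = −0.75 × (-0.418588) = 0.313941 substitutions/site.

0.314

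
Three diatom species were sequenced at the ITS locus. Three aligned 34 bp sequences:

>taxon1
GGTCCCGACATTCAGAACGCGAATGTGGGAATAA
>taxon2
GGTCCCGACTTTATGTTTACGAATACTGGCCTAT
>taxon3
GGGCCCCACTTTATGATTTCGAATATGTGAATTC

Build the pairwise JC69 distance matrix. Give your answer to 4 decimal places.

taxon1–taxon2: 13/34 sites differ → p ≈ 0.382353, d = −0.75 ln(1 − 0.509804) = 0.534712 ≈ 0.5347.
taxon1–taxon3: 12/34 sites differ → p ≈ 0.352941, d = −0.75 ln(1 − 0.470588) = 0.476991 ≈ 0.4770.
taxon2–taxon3: 11/34 sites differ → p ≈ 0.323529, d = −0.75 ln(1 − 0.431372) = 0.423397 ≈ 0.4234.

d(taxon1,taxon2) = 0.5347, d(taxon1,taxon3) = 0.4770, d(taxon2,taxon3) = 0.4234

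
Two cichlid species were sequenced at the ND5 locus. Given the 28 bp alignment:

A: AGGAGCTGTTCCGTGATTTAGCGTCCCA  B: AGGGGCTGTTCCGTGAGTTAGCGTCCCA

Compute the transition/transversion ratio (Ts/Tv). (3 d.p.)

Transitions are A↔G and C↔T; transversions are all other mismatches.
Transitions: 1. Transversions: 1.
R = 1/1 = 1.000.

1.000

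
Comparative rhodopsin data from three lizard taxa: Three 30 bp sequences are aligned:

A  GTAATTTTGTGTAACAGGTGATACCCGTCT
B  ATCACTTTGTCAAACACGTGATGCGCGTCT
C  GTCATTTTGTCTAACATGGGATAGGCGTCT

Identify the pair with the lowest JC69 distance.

A and C

A–B: 8/30 differ, p = 0.267, d = 0.330.
A–C: 6/30 differ, p = 0.200, d = 0.233.
B–C: 7/30 differ, p = 0.233, d = 0.280.
The smallest distance is between A and C.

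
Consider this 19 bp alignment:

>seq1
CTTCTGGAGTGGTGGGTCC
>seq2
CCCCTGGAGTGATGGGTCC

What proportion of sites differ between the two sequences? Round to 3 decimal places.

The sequences differ at 3 of 19 positions (sites 2, 3, 12).
p = 3/19 = 0.157894… ≈ 0.158 (to 3 d.p.).

0.158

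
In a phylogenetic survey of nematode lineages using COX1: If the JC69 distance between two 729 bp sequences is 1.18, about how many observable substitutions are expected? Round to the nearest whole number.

Invert JC69: p = (3/4)(1 − e^(−4d/3)) = 0.75 × (1 − e^(-1.573333)) = 0.75 × (1 − 0.207353) = 0.594485.
Expected differing sites = pL ≈ 0.594485 × 729 = 433.379565 ≈ 433.

433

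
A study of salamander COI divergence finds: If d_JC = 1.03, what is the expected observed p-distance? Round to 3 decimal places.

p = (3/4)(1 − e^(−4d/3)) = 0.75 × (1 − e^(-1.373333)) = 0.75 × (1 − 0.253261) = 0.560054.

0.560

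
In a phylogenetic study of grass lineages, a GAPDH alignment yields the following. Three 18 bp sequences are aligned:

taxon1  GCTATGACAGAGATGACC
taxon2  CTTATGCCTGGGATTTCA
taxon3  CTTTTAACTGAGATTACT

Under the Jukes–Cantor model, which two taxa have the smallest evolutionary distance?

taxon1–taxon2: 8/18 differ, p = 0.444, d = 0.673.
taxon1–taxon3: 7/18 differ, p = 0.389, d = 0.548.
taxon2–taxon3: 6/18 differ, p = 0.333, d = 0.441.
The smallest distance is between taxon2 and taxon3.

taxon2 and taxon3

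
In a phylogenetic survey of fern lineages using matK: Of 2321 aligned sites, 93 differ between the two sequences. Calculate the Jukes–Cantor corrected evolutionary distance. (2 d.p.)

p = 93/2321 ≈ 0.040069.
d = −(3/4) ln(1 − 4p/3) = −0.75 ln(1 − 0.053425) = −0.75 ln(0.946575)
  = −0.75 × (-0.054905) = 0.041179 substitutions/site.

0.04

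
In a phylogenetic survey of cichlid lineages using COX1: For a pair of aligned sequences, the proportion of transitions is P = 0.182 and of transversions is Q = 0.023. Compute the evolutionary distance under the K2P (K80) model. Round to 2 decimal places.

Under the Kimura two-parameter model, d = −½ ln(1 − 2P − Q) − ¼ ln(1 − 2Q).
1 − 2P − Q = 0.613, giving −½ ln(0.613) = 0.244695.
1 − 2Q = 0.954, giving −¼ ln(0.954) = 0.011773.
d = 0.244695 + 0.011773 = 0.256468.

0.26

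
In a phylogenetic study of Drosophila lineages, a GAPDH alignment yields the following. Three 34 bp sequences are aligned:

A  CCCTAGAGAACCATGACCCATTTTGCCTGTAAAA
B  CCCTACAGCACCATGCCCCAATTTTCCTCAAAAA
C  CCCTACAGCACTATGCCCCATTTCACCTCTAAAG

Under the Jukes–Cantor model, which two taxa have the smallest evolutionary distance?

A–B: 7/34 differ, p = 0.206, d = 0.241.
A–C: 8/34 differ, p = 0.235, d = 0.282.
B–C: 6/34 differ, p = 0.176, d = 0.201.
The smallest distance is between B and C.

B and C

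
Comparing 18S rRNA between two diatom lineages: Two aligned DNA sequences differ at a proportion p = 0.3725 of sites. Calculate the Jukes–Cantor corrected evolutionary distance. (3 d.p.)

0.515

d = −(3/4) ln(1 − 4p/3) = −0.75 ln(1 − 0.496667) = −0.75 ln(0.503333)
  = −0.75 × (-0.686503) = 0.514877 substitutions/site.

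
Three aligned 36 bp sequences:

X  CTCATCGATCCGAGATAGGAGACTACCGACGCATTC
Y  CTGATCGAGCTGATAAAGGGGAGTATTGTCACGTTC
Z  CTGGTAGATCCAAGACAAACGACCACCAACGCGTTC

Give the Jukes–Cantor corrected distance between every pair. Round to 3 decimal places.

d(X,Y) = 0.441, d(X,Z) = 0.392, d(Y,Z) = 0.745

X–Y: 12/36 sites differ → p ≈ 0.333333, d = −0.75 ln(1 − 0.444444) = 0.440839 ≈ 0.441.
X–Z: 11/36 sites differ → p ≈ 0.305556, d = −0.75 ln(1 − 0.407408) = 0.392437 ≈ 0.392.
Y–Z: 17/36 sites differ → p ≈ 0.472222, d = −0.75 ln(1 − 0.629629) = 0.744938 ≈ 0.745.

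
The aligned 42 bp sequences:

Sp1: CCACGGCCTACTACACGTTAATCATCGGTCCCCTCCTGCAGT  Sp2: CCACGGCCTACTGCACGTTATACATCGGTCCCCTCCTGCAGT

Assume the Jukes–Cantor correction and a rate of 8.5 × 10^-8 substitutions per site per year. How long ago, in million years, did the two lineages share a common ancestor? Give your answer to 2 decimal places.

0.44

The sequences differ at 3 of 42 sites (13, 21, 22), so p = 3/42 ≈ 0.071429.
d = −(3/4) ln(1 − 4p/3) = −0.75 ln(1 − 0.095239) = −0.75 ln(0.904761)
  = −0.75 × (-0.100084) = 0.075063 substitutions/site.
Under a molecular clock d = 2μt, so t = d/(2μ) = 0.075063 / (2 × 8.5 × 10^-8) = 0.44 million years.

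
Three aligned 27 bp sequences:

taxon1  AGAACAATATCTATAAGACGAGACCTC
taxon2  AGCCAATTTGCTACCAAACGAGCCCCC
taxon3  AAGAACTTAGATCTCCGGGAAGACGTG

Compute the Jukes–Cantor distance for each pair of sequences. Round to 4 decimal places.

taxon1–taxon2: 11/27 sites differ → p ≈ 0.407407, d = −0.75 ln(1 − 0.543209) = 0.587647 ≈ 0.5876.
taxon1–taxon3: 15/27 sites differ → p ≈ 0.555556, d = −0.75 ln(1 − 0.740741) = 1.012446 ≈ 1.0124.
taxon2–taxon3: 17/27 sites differ → p ≈ 0.62963, d = −0.75 ln(1 − 0.839507) = 1.372129 ≈ 1.3721.

d(taxon1,taxon2) = 0.5876, d(taxon1,taxon3) = 1.0124, d(taxon2,taxon3) = 1.3721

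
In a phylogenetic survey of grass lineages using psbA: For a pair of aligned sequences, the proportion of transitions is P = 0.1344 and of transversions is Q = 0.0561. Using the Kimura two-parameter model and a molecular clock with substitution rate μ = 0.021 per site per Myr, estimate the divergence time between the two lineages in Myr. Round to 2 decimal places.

Under the Kimura two-parameter model, d = −½ ln(1 − 2P − Q) − ¼ ln(1 − 2Q).
1 − 2P − Q = 0.6751, giving −½ ln(0.6751) = 0.196447.
1 − 2Q = 0.8878, giving −¼ ln(0.8878) = 0.029752.
d = 0.196447 + 0.029752 = 0.226199.
Under a molecular clock d = 2μt, so t = d/(2μ) = 0.226199 / (2 × 0.021) = 5.39 Myr.

5.39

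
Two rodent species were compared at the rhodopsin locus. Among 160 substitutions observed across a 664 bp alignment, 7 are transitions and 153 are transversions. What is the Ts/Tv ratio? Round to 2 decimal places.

0.05

R = 7/153 = 0.045751… ≈ 0.05 (to 2 d.p.).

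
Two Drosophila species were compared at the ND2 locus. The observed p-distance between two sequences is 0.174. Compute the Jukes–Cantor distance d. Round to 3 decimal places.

d = −(3/4) ln(1 − 4p/3) = −0.75 ln(1 − 0.232) = −0.75 ln(0.768)
  = −0.75 × (-0.263966) = 0.197975 substitutions/site.

0.198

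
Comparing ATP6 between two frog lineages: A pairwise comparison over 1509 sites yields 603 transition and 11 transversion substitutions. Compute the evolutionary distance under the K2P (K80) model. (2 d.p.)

0.82

P = 603/1509 ≈ 0.399602 and Q = 11/1509 ≈ 0.00729.
Under the Kimura two-parameter model, d = −½ ln(1 − 2P − Q) − ¼ ln(1 − 2Q).
1 − 2P − Q = 0.193506, giving −½ ln(0.193506) = 0.821223.
1 − 2Q = 0.98542, giving −¼ ln(0.98542) = 0.003672.
d = 0.821223 + 0.003672 = 0.824895.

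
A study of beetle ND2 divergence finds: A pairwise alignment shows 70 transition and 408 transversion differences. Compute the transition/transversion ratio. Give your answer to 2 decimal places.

R = 70/408 = 0.171568… ≈ 0.17 (to 2 d.p.).

0.17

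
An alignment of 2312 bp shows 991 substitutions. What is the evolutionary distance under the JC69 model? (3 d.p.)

p = 991/2312 ≈ 0.428633.
d = −(3/4) ln(1 − 4p/3) = −0.75 ln(1 − 0.571511) = −0.75 ln(0.428489)
  = −0.75 × (-0.847490) = 0.635618 substitutions/site.

0.636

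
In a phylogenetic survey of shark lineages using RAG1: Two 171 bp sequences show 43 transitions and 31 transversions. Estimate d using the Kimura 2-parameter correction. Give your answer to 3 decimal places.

0.689

P = 43/171 ≈ 0.251462 and Q = 31/171 ≈ 0.181287.
Under the Kimura two-parameter model, d = −½ ln(1 − 2P − Q) − ¼ ln(1 − 2Q).
1 − 2P − Q = 0.315789, giving −½ ln(0.315789) = 0.576341.
1 − 2Q = 0.637426, giving −¼ ln(0.637426) = 0.112579.
d = 0.576341 + 0.112579 = 0.688920.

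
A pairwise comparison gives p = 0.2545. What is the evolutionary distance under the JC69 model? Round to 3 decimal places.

d = −(3/4) ln(1 − 4p/3) = −0.75 ln(1 − 0.339333) = −0.75 ln(0.660667)
  = −0.75 × (-0.414505) = 0.310879 substitutions/site.

0.311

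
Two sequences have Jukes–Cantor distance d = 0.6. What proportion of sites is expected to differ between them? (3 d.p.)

p = (3/4)(1 − e^(−4d/3)) = 0.75 × (1 − e^(-0.8)) = 0.75 × (1 − 0.449329) = 0.413003.

0.413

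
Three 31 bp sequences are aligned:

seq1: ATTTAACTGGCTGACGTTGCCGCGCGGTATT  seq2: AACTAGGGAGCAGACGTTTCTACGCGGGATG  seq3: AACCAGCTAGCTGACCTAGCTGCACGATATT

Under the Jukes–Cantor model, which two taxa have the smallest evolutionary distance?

seq1 and seq3

seq1–seq2: 12/31 differ, p = 0.387, d = 0.544.
seq1–seq3: 10/31 differ, p = 0.323, d = 0.422.
seq2–seq3: 12/31 differ, p = 0.387, d = 0.544.
The smallest distance is between seq1 and seq3.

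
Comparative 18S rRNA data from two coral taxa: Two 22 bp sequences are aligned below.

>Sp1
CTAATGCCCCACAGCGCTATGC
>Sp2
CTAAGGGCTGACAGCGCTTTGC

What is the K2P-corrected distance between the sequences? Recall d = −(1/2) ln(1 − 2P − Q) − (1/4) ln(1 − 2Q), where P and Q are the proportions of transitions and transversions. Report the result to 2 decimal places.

Of 22 sites, 1 differences are transitions and 4 are transversions, so P = 1/22 ≈ 0.045455 and Q = 4/22 ≈ 0.181818.
Under the Kimura two-parameter model, d = −½ ln(1 − 2P − Q) − ¼ ln(1 − 2Q).
1 − 2P − Q = 0.727272, giving −½ ln(0.727272) = 0.159227.
1 − 2Q = 0.636364, giving −¼ ln(0.636364) = 0.112996.
d = 0.159227 + 0.112996 = 0.272223.

0.27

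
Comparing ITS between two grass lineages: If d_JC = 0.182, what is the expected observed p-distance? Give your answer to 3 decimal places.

p = (3/4)(1 − e^(−4d/3)) = 0.75 × (1 − e^(-0.242667)) = 0.75 × (1 − 0.784533) = 0.161600.

0.162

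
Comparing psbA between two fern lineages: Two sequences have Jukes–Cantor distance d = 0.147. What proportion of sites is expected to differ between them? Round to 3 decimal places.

p = (3/4)(1 − e^(−4d/3)) = 0.75 × (1 − e^(-0.196)) = 0.75 × (1 − 0.822012) = 0.133491.

0.133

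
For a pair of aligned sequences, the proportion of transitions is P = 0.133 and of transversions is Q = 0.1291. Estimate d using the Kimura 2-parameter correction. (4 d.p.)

0.3260

Under the Kimura two-parameter model, d = −½ ln(1 − 2P − Q) − ¼ ln(1 − 2Q).
1 − 2P − Q = 0.6049, giving −½ ln(0.6049) = 0.251346.
1 − 2Q = 0.7418, giving −¼ ln(0.7418) = 0.074669.
d = 0.251346 + 0.074669 = 0.326015.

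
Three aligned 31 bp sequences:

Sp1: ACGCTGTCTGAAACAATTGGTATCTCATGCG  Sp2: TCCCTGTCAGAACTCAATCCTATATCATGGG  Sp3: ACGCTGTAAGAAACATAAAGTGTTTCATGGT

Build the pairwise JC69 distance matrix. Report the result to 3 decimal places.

Sp1–Sp2: 11/31 sites differ → p ≈ 0.354839, d = −0.75 ln(1 − 0.473119) = 0.480585 ≈ 0.481.
Sp1–Sp3: 10/31 sites differ → p ≈ 0.322581, d = −0.75 ln(1 − 0.430108) = 0.421731 ≈ 0.422.
Sp2–Sp3: 13/31 sites differ → p ≈ 0.419355, d = −0.75 ln(1 − 0.55914) = 0.614271 ≈ 0.614.

d(Sp1,Sp2) = 0.481, d(Sp1,Sp3) = 0.422, d(Sp2,Sp3) = 0.614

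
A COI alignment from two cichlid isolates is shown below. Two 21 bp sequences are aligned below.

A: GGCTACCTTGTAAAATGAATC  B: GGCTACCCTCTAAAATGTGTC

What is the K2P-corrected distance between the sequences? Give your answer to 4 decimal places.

0.2211

Of 21 sites, 2 differences are transitions and 2 are transversions, so P = 2/21 ≈ 0.095238 and Q = 2/21 ≈ 0.095238.
Under the Kimura two-parameter model, d = −½ ln(1 − 2P − Q) − ¼ ln(1 − 2Q).
1 − 2P − Q = 0.714286, giving −½ ln(0.714286) = 0.168236.
1 − 2Q = 0.809524, giving −¼ ln(0.809524) = 0.052827.
d = 0.168236 + 0.052827 = 0.221063.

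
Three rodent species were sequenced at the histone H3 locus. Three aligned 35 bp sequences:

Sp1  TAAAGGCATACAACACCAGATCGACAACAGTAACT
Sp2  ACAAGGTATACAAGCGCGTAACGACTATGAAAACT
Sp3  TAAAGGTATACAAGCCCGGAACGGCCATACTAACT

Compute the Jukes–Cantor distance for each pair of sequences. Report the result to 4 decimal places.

d(Sp1,Sp2) = 0.5716, d(Sp1,Sp3) = 0.3149, d(Sp2,Sp3) = 0.3149

Sp1–Sp2: 14/35 sites differ → p = 0.4, d = −0.75 ln(1 − 0.533333) = 0.571605 ≈ 0.5716.
Sp1–Sp3: 9/35 sites differ → p ≈ 0.257143, d = −0.75 ln(1 − 0.342857) = 0.314890 ≈ 0.3149.
Sp2–Sp3: 9/35 sites differ → p ≈ 0.257143, d = −0.75 ln(1 − 0.342857) = 0.314890 ≈ 0.3149.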